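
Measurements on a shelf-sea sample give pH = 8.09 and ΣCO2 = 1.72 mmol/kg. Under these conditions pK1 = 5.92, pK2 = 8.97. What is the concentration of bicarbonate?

α₁ = 1 / (1 + [H⁺]/K1 + K2/[H⁺]) = 1 / (1 + 10^-2.17 + 10^-0.88)
   = 1 / (1 + 0.0067608 + 0.13183) = 1/1.1386 = 0.8783
[HCO3⁻] = α₁ × DIC = 0.8783 × 1.72 = 1.51 mmol/kg

[HCO3⁻] = 1.51 mmol/kg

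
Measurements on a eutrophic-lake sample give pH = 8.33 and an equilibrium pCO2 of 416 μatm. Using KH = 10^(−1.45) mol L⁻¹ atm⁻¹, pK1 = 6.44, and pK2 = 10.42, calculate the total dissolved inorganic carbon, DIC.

[CO2*] = KH · pCO2 = 10^(−1.45) × 416×10^-6 = 1.476×10^-5 mol/L
α₀ = 1/(1 + K1/[H⁺] + K1K2/[H⁺]²) = 1/(1 + 10^+1.89 + 10^-0.20) = 0.01262
DIC = [CO2*]/α₀ = 1.476×10^-5 / 0.01262 = 1.17 mmol/L

DIC = 1.17 mmol/L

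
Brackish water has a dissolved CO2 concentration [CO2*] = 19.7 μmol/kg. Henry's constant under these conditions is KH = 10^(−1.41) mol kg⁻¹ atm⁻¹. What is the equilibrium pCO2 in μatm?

pCO2 = 506 μatm

KH = 10^(−1.41) = 3.890×10^-2 mol kg⁻¹ atm⁻¹
pCO2 = [CO2*]/KH = 19.7×10^-6 / 3.890×10^-2 = 5.06×10^-4 atm = 506 μatm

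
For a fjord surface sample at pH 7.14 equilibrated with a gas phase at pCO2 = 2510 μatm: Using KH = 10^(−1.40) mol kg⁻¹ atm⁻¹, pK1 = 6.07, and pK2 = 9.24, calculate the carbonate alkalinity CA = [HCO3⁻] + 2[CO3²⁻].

CA = 1.19 mmol/kg

[CO2*] = KH · pCO2 = 10^(−1.40) × 2510×10^-6 = 9.992×10^-5 mol/kg
α₀ = 1/(1 + K1/[H⁺] + K1K2/[H⁺]²) = 1/(1 + 10^+1.07 + 10^-1.03) = 0.07787
DIC = [CO2*]/α₀ = 9.992×10^-5 / 0.07787 = 1.283 mmol/kg
CA = (α₁ + 2α₂)·DIC = (0.9149 + 2×0.007267) × 1.283 = 1.19 mmol/kg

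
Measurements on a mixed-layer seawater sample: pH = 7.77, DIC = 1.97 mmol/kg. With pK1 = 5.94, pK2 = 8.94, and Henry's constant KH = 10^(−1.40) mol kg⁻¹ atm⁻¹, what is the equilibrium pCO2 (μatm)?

pCO2 = 676 μatm

α₀ = 1 / (1 + K1/[H⁺] + K1K2/[H⁺]²) = 1 / (1 + 10^+1.83 + 10^+0.66)
   = 1 / (1 + 67.608 + 4.5709) = 1/73.179 = 0.01367
[CO2*] = α₀ × DIC = 0.01367 × 1.97 = 0.02692 mmol/kg
pCO2 = [CO2*]/KH = 2.692×10^-5 / 3.981×10^-2 = 676 μatm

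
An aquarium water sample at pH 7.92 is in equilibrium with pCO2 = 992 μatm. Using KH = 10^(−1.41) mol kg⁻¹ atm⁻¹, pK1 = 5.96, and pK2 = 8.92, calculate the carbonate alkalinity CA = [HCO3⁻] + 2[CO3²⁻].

[CO2*] = KH · pCO2 = 10^(−1.41) × 992×10^-6 = 3.859×10^-5 mol/kg
α₀ = 1/(1 + K1/[H⁺] + K1K2/[H⁺]²) = 1/(1 + 10^+1.96 + 10^+0.96) = 0.009870
DIC = [CO2*]/α₀ = 3.859×10^-5 / 0.009870 = 3.910 mmol/kg
CA = (α₁ + 2α₂)·DIC = (0.9001 + 2×0.09001) × 3.910 = 4.22 mmol/kg

CA = 4.22 mmol/kg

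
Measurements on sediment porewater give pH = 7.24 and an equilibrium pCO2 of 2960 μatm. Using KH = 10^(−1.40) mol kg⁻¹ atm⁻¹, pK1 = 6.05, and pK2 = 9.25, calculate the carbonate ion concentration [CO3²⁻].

[CO3²⁻] = 17.8 μmol/kg

[CO2*] = KH · pCO2 = 10^(−1.40) × 2960×10^-6 = 1.178×10^-4 mol/kg
α₀ = 1/(1 + K1/[H⁺] + K1K2/[H⁺]²) = 1/(1 + 10^+1.19 + 10^-0.82) = 0.06010
DIC = [CO2*]/α₀ = 1.178×10^-4 / 0.06010 = 1.961 mmol/kg
[CO3²⁻] = α₂·DIC; α₂ = 0.009096, so [CO3²⁻] = 0.009096 × 1.961 = 0.0178 mmol/kg = 17.8 μmol/kg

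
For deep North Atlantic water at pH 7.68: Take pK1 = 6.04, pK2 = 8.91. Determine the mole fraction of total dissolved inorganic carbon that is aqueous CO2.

α₀ = 0.0212

α₀ = 1 / (1 + K1/[H⁺] + K1K2/[H⁺]²) = 1 / (1 + 10^+1.64 + 10^+0.41)
   = 1 / (1 + 43.652 + 2.5704) = 1/47.222 = 0.02118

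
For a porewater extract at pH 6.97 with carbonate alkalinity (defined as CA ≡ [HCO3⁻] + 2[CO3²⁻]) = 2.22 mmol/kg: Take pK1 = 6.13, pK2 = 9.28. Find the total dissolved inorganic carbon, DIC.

DIC = 2.53 mmol/kg

CA = [HCO3⁻] + 2[CO3²⁻] = (α₁ + 2α₂)·DIC
At pH 6.97: [H⁺]/K1 = 10^-0.84 = 0.14454, K2/[H⁺] = 10^-2.31 = 0.0048978
α₁ = 1/(1 + 0.14454 + 0.0048978) = 1/1.1494 = 0.8700; α₂ = α₁·K2/[H⁺] = 0.004261
α₁ + 2α₂ = 0.8785
DIC = CA / (α₁ + 2α₂) = 2.22 / 0.8785 = 2.53 mmol/kg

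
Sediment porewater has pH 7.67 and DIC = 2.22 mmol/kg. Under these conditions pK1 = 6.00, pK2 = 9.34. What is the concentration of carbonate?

[CO3²⁻] = 0.0455 mmol/kg

α₂ = 1 / (1 + [H⁺]/K2 + [H⁺]²/(K1K2)) = 1 / (1 + 10^+1.67 + 10^+0.00)
   = 1 / (1 + 46.774 + 1.0000) = 1/48.774 = 0.02050
[CO3²⁻] = α₂ × DIC = 0.02050 × 2.22 = 0.0455 mmol/kg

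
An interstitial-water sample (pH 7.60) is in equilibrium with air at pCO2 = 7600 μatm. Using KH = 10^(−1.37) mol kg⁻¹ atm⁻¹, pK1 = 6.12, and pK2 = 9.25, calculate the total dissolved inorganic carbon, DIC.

[CO2*] = KH · pCO2 = 10^(−1.37) × 7600×10^-6 = 3.242×10^-4 mol/kg
α₀ = 1/(1 + K1/[H⁺] + K1K2/[H⁺]²) = 1/(1 + 10^+1.48 + 10^-0.17) = 0.03137
DIC = [CO2*]/α₀ = 3.242×10^-4 / 0.03137 = 10.3 mmol/kg

DIC = 10.3 mmol/kg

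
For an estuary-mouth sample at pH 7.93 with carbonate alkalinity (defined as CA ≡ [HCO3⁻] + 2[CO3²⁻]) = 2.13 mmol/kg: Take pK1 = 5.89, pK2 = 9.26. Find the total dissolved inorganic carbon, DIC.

CA = [HCO3⁻] + 2[CO3²⁻] = (α₁ + 2α₂)·DIC
At pH 7.93: [H⁺]/K1 = 10^-2.04 = 0.0091201, K2/[H⁺] = 10^-1.33 = 0.046774
α₁ = 1/(1 + 0.0091201 + 0.046774) = 1/1.0559 = 0.9471; α₂ = α₁·K2/[H⁺] = 0.04430
α₁ + 2α₂ = 1.0357
DIC = CA / (α₁ + 2α₂) = 2.13 / 1.0357 = 2.06 mmol/kg

DIC = 2.06 mmol/kg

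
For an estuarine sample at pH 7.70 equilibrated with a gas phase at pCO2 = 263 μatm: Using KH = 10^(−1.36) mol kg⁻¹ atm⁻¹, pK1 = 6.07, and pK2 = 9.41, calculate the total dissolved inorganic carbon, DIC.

[CO2*] = KH · pCO2 = 10^(−1.36) × 263×10^-6 = 1.148×10^-5 mol/kg
α₀ = 1/(1 + K1/[H⁺] + K1K2/[H⁺]²) = 1/(1 + 10^+1.63 + 10^-0.08) = 0.02248
DIC = [CO2*]/α₀ = 1.148×10^-5 / 0.02248 = 0.511 mmol/kg

DIC = 0.511 mmol/kg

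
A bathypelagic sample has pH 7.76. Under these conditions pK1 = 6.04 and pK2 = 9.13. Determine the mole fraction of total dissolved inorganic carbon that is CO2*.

α₀ = 1 / (1 + K1/[H⁺] + K1K2/[H⁺]²) = 1 / (1 + 10^+1.72 + 10^+0.35)
   = 1 / (1 + 52.481 + 2.2387) = 1/55.719 = 0.01795

α₀ = 0.0179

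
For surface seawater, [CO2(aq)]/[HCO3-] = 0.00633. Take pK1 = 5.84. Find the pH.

From K1 = [H⁺][HCO3-]/[CO2(aq)]:  pH = pK1 − log₁₀([CO2(aq)]/[HCO3-])
log₁₀(0.00633) = -2.199
pH = 5.84 − (-2.199) = 8.04

pH = 8.04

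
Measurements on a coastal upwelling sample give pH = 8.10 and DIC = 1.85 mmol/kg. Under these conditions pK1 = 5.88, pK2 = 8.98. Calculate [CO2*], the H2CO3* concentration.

[CO2*] = 9.80 μmol/kg

α₀ = 1 / (1 + K1/[H⁺] + K1K2/[H⁺]²) = 1 / (1 + 10^+2.22 + 10^+1.34)
   = 1 / (1 + 165.96 + 21.878) = 1/188.84 = 0.005296
[CO2*] = α₀ × DIC = 0.005296 × 1.85 = 0.00980 mmol/kg = 9.80 μmol/kg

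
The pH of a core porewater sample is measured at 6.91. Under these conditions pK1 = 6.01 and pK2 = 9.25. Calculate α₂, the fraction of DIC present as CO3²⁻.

α₂ = 0.00404

α₂ = 1 / (1 + [H⁺]/K2 + [H⁺]²/(K1K2)) = 1 / (1 + 10^+2.34 + 10^+1.44)
   = 1 / (1 + 218.78 + 27.542) = 1/247.32 = 0.004043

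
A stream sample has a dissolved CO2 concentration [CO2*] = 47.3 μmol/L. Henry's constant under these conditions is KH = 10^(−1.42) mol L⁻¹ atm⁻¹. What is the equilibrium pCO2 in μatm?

KH = 10^(−1.42) = 3.802×10^-2 mol L⁻¹ atm⁻¹
pCO2 = [CO2*]/KH = 47.3×10^-6 / 3.802×10^-2 = 1.24×10^-3 atm = 1240 μatm

pCO2 = 1240 μatm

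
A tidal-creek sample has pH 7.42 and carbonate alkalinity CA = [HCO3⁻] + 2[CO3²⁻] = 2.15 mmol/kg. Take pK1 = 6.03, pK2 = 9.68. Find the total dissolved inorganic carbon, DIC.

DIC = 2.22 mmol/kg

CA = [HCO3⁻] + 2[CO3²⁻] = (α₁ + 2α₂)·DIC
At pH 7.42: [H⁺]/K1 = 10^-1.39 = 0.040738, K2/[H⁺] = 10^-2.26 = 0.0054954
α₁ = 1/(1 + 0.040738 + 0.0054954) = 1/1.0462 = 0.9558; α₂ = α₁·K2/[H⁺] = 0.005253
α₁ + 2α₂ = 0.9663
DIC = CA / (α₁ + 2α₂) = 2.15 / 0.9663 = 2.22 mmol/kg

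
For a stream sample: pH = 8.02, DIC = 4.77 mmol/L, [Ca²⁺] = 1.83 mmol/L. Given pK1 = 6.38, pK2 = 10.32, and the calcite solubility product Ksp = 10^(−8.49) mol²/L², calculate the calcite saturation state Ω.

Ω = 13.2

α₂ = 1 / (1 + [H⁺]/K2 + [H⁺]²/(K1K2)) = 1 / (1 + 10^+2.30 + 10^+0.66)
   = 1 / (1 + 199.53 + 4.5709) = 1/205.10 = 0.004876
[CO3²⁻] = α₂ × DIC = 0.004876 × 4.77 = 0.02326 mmol/L
Ksp = 10^(−8.49) = 3.236×10^-9
Ω = [Ca²⁺][CO3²⁻]/Ksp = (1.83×10^-3)(2.326×10^-5) / 3.236×10^-9 = 13.2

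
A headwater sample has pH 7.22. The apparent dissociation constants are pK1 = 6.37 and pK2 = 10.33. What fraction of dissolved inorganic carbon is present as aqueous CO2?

α₀ = 0.124

α₀ = 1 / (1 + K1/[H⁺] + K1K2/[H⁺]²) = 1 / (1 + 10^+0.85 + 10^-2.26)
   = 1 / (1 + 7.0795 + 0.0054954) = 1/8.0850 = 0.1237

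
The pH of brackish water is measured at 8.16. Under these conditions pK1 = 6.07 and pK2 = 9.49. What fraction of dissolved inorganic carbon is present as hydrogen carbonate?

α₁ = 0.948

α₁ = 1 / (1 + [H⁺]/K1 + K2/[H⁺]) = 1 / (1 + 10^-2.09 + 10^-1.33)
   = 1 / (1 + 0.0081283 + 0.046774) = 1/1.0549 = 0.9480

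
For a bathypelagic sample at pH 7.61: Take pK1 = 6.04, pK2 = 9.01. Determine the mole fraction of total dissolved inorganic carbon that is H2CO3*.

α₀ = 0.0252

α₀ = 1 / (1 + K1/[H⁺] + K1K2/[H⁺]²) = 1 / (1 + 10^+1.57 + 10^+0.17)
   = 1 / (1 + 37.154 + 1.4791) = 1/39.633 = 0.02523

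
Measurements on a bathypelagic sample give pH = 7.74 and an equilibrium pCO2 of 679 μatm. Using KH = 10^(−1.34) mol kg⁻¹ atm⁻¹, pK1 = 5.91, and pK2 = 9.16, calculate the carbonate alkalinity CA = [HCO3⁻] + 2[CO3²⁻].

[CO2*] = KH · pCO2 = 10^(−1.34) × 679×10^-6 = 3.104×10^-5 mol/kg
α₀ = 1/(1 + K1/[H⁺] + K1K2/[H⁺]²) = 1/(1 + 10^+1.83 + 10^+0.41) = 0.01405
DIC = [CO2*]/α₀ = 3.104×10^-5 / 0.01405 = 2.209 mmol/kg
CA = (α₁ + 2α₂)·DIC = (0.9498 + 2×0.03611) × 2.209 = 2.26 mmol/kg

CA = 2.26 mmol/kg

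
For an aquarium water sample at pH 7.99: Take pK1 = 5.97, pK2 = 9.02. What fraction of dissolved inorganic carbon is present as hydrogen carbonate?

α₁ = 0.907

α₁ = 1 / (1 + [H⁺]/K1 + K2/[H⁺]) = 1 / (1 + 10^-2.02 + 10^-1.03)
   = 1 / (1 + 0.0095499 + 0.093325) = 1/1.1029 = 0.9067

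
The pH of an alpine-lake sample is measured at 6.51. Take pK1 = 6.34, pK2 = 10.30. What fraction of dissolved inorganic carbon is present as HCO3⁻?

α₁ = 0.597

α₁ = 1 / (1 + [H⁺]/K1 + K2/[H⁺]) = 1 / (1 + 10^-0.17 + 10^-3.79)
   = 1 / (1 + 0.67608 + 0.00016218) = 1/1.6762 = 0.5966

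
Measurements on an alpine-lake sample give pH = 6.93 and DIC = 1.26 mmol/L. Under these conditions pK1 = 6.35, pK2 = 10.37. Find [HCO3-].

α₁ = 1 / (1 + [H⁺]/K1 + K2/[H⁺]) = 1 / (1 + 10^-0.58 + 10^-3.44)
   = 1 / (1 + 0.26303 + 0.00036308) = 1/1.2634 = 0.7915
[HCO3⁻] = α₁ × DIC = 0.7915 × 1.26 = 0.997 mmol/L

[HCO3⁻] = 0.997 mmol/L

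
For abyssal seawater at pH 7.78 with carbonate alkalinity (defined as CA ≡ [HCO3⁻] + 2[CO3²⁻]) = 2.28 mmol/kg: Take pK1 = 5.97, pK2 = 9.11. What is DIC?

CA = [HCO3⁻] + 2[CO3²⁻] = (α₁ + 2α₂)·DIC
At pH 7.78: [H⁺]/K1 = 10^-1.81 = 0.015488, K2/[H⁺] = 10^-1.33 = 0.046774
α₁ = 1/(1 + 0.015488 + 0.046774) = 1/1.0623 = 0.9414; α₂ = α₁·K2/[H⁺] = 0.04403
α₁ + 2α₂ = 1.0295
DIC = CA / (α₁ + 2α₂) = 2.28 / 1.0295 = 2.21 mmol/kg

DIC = 2.21 mmol/kg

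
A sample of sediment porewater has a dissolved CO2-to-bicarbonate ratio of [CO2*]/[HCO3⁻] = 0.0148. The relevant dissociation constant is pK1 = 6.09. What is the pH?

From K1 = [H⁺][HCO3⁻]/[CO2*]:  pH = pK1 − log₁₀([CO2*]/[HCO3⁻])
log₁₀(0.0148) = -1.830
pH = 6.09 − (-1.830) = 7.92

pH = 7.92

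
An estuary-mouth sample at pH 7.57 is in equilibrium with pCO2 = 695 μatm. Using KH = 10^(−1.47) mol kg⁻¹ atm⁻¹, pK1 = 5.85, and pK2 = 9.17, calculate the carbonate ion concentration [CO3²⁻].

[CO2*] = KH · pCO2 = 10^(−1.47) × 695×10^-6 = 2.355×10^-5 mol/kg
α₀ = 1/(1 + K1/[H⁺] + K1K2/[H⁺]²) = 1/(1 + 10^+1.72 + 10^+0.12) = 0.01825
DIC = [CO2*]/α₀ = 2.355×10^-5 / 0.01825 = 1.290 mmol/kg
[CO3²⁻] = α₂·DIC; α₂ = 0.02406, so [CO3²⁻] = 0.02406 × 1.290 = 0.0310 mmol/kg

[CO3²⁻] = 0.0310 mmol/kg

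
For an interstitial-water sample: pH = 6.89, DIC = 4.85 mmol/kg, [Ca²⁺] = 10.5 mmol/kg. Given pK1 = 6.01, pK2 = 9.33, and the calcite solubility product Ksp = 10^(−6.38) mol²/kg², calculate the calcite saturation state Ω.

α₂ = 1 / (1 + [H⁺]/K2 + [H⁺]²/(K1K2)) = 1 / (1 + 10^+2.44 + 10^+1.56)
   = 1 / (1 + 275.42 + 36.308) = 1/312.73 = 0.003198
[CO3²⁻] = α₂ × DIC = 0.003198 × 4.85 = 0.01551 mmol/kg = 15.51 μmol/kg
Ksp = 10^(−6.38) = 4.169×10^-7
Ω = [Ca²⁺][CO3²⁻]/Ksp = (10.5×10^-3)(1.551×10^-5) / 4.169×10^-7 = 0.391

Ω = 0.391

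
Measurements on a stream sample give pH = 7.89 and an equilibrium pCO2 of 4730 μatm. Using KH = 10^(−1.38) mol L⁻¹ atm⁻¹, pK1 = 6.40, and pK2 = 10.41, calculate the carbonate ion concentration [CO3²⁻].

[CO3²⁻] = 18.4 μmol/L

[CO2*] = KH · pCO2 = 10^(−1.38) × 4730×10^-6 = 1.972×10^-4 mol/L
α₀ = 1/(1 + K1/[H⁺] + K1K2/[H⁺]²) = 1/(1 + 10^+1.49 + 10^-1.03) = 0.03125
DIC = [CO2*]/α₀ = 1.972×10^-4 / 0.03125 = 6.309 mmol/L
[CO3²⁻] = α₂·DIC; α₂ = 0.002917, so [CO3²⁻] = 0.002917 × 6.309 = 0.0184 mmol/L = 18.4 μmol/L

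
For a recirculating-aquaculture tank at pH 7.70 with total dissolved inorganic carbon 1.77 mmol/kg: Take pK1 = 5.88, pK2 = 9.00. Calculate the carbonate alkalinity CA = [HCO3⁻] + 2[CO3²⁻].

CA = 1.83 mmol/kg

CA = [HCO3⁻] + 2[CO3²⁻] = (α₁ + 2α₂)·DIC
At pH 7.70: [H⁺]/K1 = 10^-1.82 = 0.015136, K2/[H⁺] = 10^-1.30 = 0.050119
α₁ = 1/(1 + 0.015136 + 0.050119) = 1/1.0653 = 0.9387; α₂ = α₁·K2/[H⁺] = 0.04705
α₁ + 2α₂ = 1.0328
CA = 1.0328 × 1.77 = 1.83 mmol/kg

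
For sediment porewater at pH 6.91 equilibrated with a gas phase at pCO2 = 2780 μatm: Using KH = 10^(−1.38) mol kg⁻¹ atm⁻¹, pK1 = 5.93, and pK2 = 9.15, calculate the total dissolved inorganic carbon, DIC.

DIC = 1.23 mmol/kg

[CO2*] = KH · pCO2 = 10^(−1.38) × 2780×10^-6 = 1.159×10^-4 mol/kg
α₀ = 1/(1 + K1/[H⁺] + K1K2/[H⁺]²) = 1/(1 + 10^+0.98 + 10^-1.26) = 0.09430
DIC = [CO2*]/α₀ = 1.159×10^-4 / 0.09430 = 1.23 mmol/kg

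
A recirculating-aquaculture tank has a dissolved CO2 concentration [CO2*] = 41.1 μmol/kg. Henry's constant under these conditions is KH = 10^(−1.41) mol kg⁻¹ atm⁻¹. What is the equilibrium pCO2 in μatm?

KH = 10^(−1.41) = 3.890×10^-2 mol kg⁻¹ atm⁻¹
pCO2 = [CO2*]/KH = 41.1×10^-6 / 3.890×10^-2 = 1.06×10^-3 atm = 1060 μatm

pCO2 = 1060 μatm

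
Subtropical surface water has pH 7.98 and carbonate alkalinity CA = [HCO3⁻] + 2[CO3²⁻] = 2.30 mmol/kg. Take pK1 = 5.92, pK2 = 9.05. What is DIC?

DIC = 2.15 mmol/kg

CA = [HCO3⁻] + 2[CO3²⁻] = (α₁ + 2α₂)·DIC
At pH 7.98: [H⁺]/K1 = 10^-2.06 = 0.0087096, K2/[H⁺] = 10^-1.07 = 0.085114
α₁ = 1/(1 + 0.0087096 + 0.085114) = 1/1.0938 = 0.9142; α₂ = α₁·K2/[H⁺] = 0.07781
α₁ + 2α₂ = 1.0699
DIC = CA / (α₁ + 2α₂) = 2.30 / 1.0699 = 2.15 mmol/kg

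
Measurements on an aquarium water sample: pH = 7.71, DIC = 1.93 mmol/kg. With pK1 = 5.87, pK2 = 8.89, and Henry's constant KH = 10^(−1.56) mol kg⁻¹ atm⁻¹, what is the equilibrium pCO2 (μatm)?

α₀ = 1 / (1 + K1/[H⁺] + K1K2/[H⁺]²) = 1 / (1 + 10^+1.84 + 10^+0.66)
   = 1 / (1 + 69.183 + 4.5709) = 1/74.754 = 0.01338
[CO2*] = α₀ × DIC = 0.01338 × 1.93 = 0.02582 mmol/kg
pCO2 = [CO2*]/KH = 2.582×10^-5 / 2.754×10^-2 = 937 μatm

pCO2 = 937 μatm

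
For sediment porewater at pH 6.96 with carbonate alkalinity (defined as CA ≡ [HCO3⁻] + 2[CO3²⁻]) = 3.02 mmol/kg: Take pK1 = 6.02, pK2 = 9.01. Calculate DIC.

DIC = 3.33 mmol/kg

CA = [HCO3⁻] + 2[CO3²⁻] = (α₁ + 2α₂)·DIC
At pH 6.96: [H⁺]/K1 = 10^-0.94 = 0.11482, K2/[H⁺] = 10^-2.05 = 0.0089125
α₁ = 1/(1 + 0.11482 + 0.0089125) = 1/1.1237 = 0.8899; α₂ = α₁·K2/[H⁺] = 0.007931
α₁ + 2α₂ = 0.9058
DIC = CA / (α₁ + 2α₂) = 3.02 / 0.9058 = 3.33 mmol/kg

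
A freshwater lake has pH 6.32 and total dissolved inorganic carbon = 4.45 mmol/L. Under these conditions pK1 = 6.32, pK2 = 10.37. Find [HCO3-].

α₁ = 1 / (1 + [H⁺]/K1 + K2/[H⁺]) = 1 / (1 + 10^+0.00 + 10^-4.05)
   = 1 / (1 + 1.0000 + 8.9125×10^-5) = 1/2.0001 = 0.5000
[HCO3⁻] = α₁ × DIC = 0.5000 × 4.45 = 2.22 mmol/L

[HCO3⁻] = 2.22 mmol/L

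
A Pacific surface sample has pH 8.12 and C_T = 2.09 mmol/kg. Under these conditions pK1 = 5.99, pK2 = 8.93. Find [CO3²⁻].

α₂ = 1 / (1 + [H⁺]/K2 + [H⁺]²/(K1K2)) = 1 / (1 + 10^+0.81 + 10^-1.32)
   = 1 / (1 + 6.4565 + 0.047863) = 1/7.5044 = 0.1333
[CO3²⁻] = α₂ × DIC = 0.1333 × 2.09 = 0.279 mmol/kg

[CO3²⁻] = 0.279 mmol/kg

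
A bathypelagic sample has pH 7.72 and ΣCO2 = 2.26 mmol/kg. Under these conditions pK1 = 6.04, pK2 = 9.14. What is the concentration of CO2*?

[CO2*] = 0.0446 mmol/kg

α₀ = 1 / (1 + K1/[H⁺] + K1K2/[H⁺]²) = 1 / (1 + 10^+1.68 + 10^+0.26)
   = 1 / (1 + 47.863 + 1.8197) = 1/50.683 = 0.01973
[CO2*] = α₀ × DIC = 0.01973 × 2.26 = 0.0446 mmol/kg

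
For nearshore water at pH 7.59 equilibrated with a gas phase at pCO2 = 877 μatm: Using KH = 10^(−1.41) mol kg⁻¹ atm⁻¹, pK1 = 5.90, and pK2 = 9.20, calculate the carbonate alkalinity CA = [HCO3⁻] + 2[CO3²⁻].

CA = 1.75 mmol/kg

[CO2*] = KH · pCO2 = 10^(−1.41) × 877×10^-6 = 3.412×10^-5 mol/kg
α₀ = 1/(1 + K1/[H⁺] + K1K2/[H⁺]²) = 1/(1 + 10^+1.69 + 10^+0.08) = 0.01954
DIC = [CO2*]/α₀ = 3.412×10^-5 / 0.01954 = 1.746 mmol/kg
CA = (α₁ + 2α₂)·DIC = (0.9570 + 2×0.02349) × 1.746 = 1.75 mmol/kg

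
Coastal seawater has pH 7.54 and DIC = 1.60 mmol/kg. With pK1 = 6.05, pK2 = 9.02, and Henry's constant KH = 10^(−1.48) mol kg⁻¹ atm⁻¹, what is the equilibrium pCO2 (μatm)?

α₀ = 1 / (1 + K1/[H⁺] + K1K2/[H⁺]²) = 1 / (1 + 10^+1.49 + 10^+0.01)
   = 1 / (1 + 30.903 + 1.0233) = 1/32.926 = 0.03037
[CO2*] = α₀ × DIC = 0.03037 × 1.60 = 0.04859 mmol/kg
pCO2 = [CO2*]/KH = 4.859×10^-5 / 3.311×10^-2 = 1470 μatm

pCO2 = 1470 μatm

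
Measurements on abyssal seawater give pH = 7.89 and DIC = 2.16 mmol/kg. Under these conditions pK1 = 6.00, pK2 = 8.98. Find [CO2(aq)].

α₀ = 1 / (1 + K1/[H⁺] + K1K2/[H⁺]²) = 1 / (1 + 10^+1.89 + 10^+0.80)
   = 1 / (1 + 77.625 + 6.3096) = 1/84.934 = 0.01177
[CO2*] = α₀ × DIC = 0.01177 × 2.16 = 0.0254 mmol/kg

[CO2*] = 0.0254 mmol/kg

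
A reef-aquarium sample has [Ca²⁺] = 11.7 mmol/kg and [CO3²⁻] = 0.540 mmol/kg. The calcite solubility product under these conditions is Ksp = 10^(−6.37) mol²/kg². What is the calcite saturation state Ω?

Ksp = 10^(−6.37) = 4.266×10^-7
Ω = [Ca²⁺][CO3²⁻]/Ksp = (11.7×10^-3)(0.540×10^-3) / 4.266×10^-7 = 14.8

Ω = 14.8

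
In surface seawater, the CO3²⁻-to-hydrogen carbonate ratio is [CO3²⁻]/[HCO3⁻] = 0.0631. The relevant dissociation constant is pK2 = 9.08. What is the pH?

From K2 = [H⁺][CO3²⁻]/[HCO3⁻]:  pH = pK2 + log₁₀([CO3²⁻]/[HCO3⁻])
log₁₀(0.0631) = -1.200
pH = 9.08 + (-1.200) = 7.88

pH = 7.88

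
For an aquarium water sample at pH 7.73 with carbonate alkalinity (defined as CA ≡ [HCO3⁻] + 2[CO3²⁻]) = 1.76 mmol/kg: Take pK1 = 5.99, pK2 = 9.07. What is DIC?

CA = [HCO3⁻] + 2[CO3²⁻] = (α₁ + 2α₂)·DIC
At pH 7.73: [H⁺]/K1 = 10^-1.74 = 0.018197, K2/[H⁺] = 10^-1.34 = 0.045709
α₁ = 1/(1 + 0.018197 + 0.045709) = 1/1.0639 = 0.9399; α₂ = α₁·K2/[H⁺] = 0.04296
α₁ + 2α₂ = 1.0259
DIC = CA / (α₁ + 2α₂) = 1.76 / 1.0259 = 1.72 mmol/kg

DIC = 1.72 mmol/kg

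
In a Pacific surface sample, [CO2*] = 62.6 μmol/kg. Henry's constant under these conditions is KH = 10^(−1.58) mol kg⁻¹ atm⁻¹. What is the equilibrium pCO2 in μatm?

KH = 10^(−1.58) = 2.630×10^-2 mol kg⁻¹ atm⁻¹
pCO2 = [CO2*]/KH = 62.6×10^-6 / 2.630×10^-2 = 2.38×10^-3 atm = 2380 μatm

pCO2 = 2380 μatm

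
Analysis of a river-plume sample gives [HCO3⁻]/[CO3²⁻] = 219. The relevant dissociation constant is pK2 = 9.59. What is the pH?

pH = 7.25

From K2 = [H⁺][CO3²⁻]/[HCO3⁻]:  pH = pK2 − log₁₀([HCO3⁻]/[CO3²⁻])
log₁₀(219) = +2.340
pH = 9.59 − (+2.340) = 7.25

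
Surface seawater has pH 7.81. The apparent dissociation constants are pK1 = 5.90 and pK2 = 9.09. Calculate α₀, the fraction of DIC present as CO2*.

α₀ = 0.0116

α₀ = 1 / (1 + K1/[H⁺] + K1K2/[H⁺]²) = 1 / (1 + 10^+1.91 + 10^+0.63)
   = 1 / (1 + 81.283 + 4.2658) = 1/86.549 = 0.01155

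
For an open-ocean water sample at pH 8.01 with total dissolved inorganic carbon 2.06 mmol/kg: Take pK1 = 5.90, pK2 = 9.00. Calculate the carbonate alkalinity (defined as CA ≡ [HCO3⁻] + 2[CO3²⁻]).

CA = 2.24 mmol/kg

CA = [HCO3⁻] + 2[CO3²⁻] = (α₁ + 2α₂)·DIC
At pH 8.01: [H⁺]/K1 = 10^-2.11 = 0.0077625, K2/[H⁺] = 10^-0.99 = 0.10233
α₁ = 1/(1 + 0.0077625 + 0.10233) = 1/1.1101 = 0.9008; α₂ = α₁·K2/[H⁺] = 0.09218
α₁ + 2α₂ = 1.0852
CA = 1.0852 × 2.06 = 2.24 mmol/kg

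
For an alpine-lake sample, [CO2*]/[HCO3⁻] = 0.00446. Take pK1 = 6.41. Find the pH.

From K1 = [H⁺][HCO3⁻]/[CO2*]:  pH = pK1 − log₁₀([CO2*]/[HCO3⁻])
log₁₀(0.00446) = -2.351
pH = 6.41 − (-2.351) = 8.76

pH = 8.76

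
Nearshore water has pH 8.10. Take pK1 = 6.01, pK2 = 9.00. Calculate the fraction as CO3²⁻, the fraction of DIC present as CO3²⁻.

α₂ = 1 / (1 + [H⁺]/K2 + [H⁺]²/(K1K2)) = 1 / (1 + 10^+0.90 + 10^-1.19)
   = 1 / (1 + 7.9433 + 0.064565) = 1/9.0078 = 0.1110

α₂ = 0.111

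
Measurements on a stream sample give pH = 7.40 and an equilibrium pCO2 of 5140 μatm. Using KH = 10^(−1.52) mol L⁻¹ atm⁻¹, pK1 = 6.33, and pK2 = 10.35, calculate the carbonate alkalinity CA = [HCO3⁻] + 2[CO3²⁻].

CA = 1.83 mmol/L

[CO2*] = KH · pCO2 = 10^(−1.52) × 5140×10^-6 = 1.552×10^-4 mol/L
α₀ = 1/(1 + K1/[H⁺] + K1K2/[H⁺]²) = 1/(1 + 10^+1.07 + 10^-1.88) = 0.07836
DIC = [CO2*]/α₀ = 1.552×10^-4 / 0.07836 = 1.981 mmol/L
CA = (α₁ + 2α₂)·DIC = (0.9206 + 2×0.001033) × 1.981 = 1.83 mmol/L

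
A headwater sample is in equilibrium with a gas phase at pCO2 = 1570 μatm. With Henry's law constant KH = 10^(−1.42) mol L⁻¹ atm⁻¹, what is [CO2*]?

KH = 10^(−1.42) = 3.802×10^-2 mol L⁻¹ atm⁻¹
[CO2*] = KH · pCO2 = 3.802×10^-2 × 1570×10^-6 atm = 5.97×10^-5 mol/L

[CO2*] = 59.7 μmol/L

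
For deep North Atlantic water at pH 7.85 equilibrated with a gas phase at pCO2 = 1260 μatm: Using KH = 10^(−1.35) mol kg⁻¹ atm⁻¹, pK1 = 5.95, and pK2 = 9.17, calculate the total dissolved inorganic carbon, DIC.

DIC = 4.74 mmol/kg

[CO2*] = KH · pCO2 = 10^(−1.35) × 1260×10^-6 = 5.628×10^-5 mol/kg
α₀ = 1/(1 + K1/[H⁺] + K1K2/[H⁺]²) = 1/(1 + 10^+1.90 + 10^+0.58) = 0.01187
DIC = [CO2*]/α₀ = 5.628×10^-5 / 0.01187 = 4.74 mmol/kg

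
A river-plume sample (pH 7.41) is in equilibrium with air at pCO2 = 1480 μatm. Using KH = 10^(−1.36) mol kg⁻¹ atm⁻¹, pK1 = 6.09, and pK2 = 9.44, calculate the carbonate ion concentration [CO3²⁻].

[CO2*] = KH · pCO2 = 10^(−1.36) × 1480×10^-6 = 6.460×10^-5 mol/kg
α₀ = 1/(1 + K1/[H⁺] + K1K2/[H⁺]²) = 1/(1 + 10^+1.32 + 10^-0.71) = 0.04527
DIC = [CO2*]/α₀ = 6.460×10^-5 / 0.04527 = 1.427 mmol/kg
[CO3²⁻] = α₂·DIC; α₂ = 0.008828, so [CO3²⁻] = 0.008828 × 1.427 = 0.0126 mmol/kg = 12.6 μmol/kg

[CO3²⁻] = 12.6 μmol/kg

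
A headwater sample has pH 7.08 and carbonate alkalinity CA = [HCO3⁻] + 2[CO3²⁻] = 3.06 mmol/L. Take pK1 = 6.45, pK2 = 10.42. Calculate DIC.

DIC = 3.78 mmol/L

CA = [HCO3⁻] + 2[CO3²⁻] = (α₁ + 2α₂)·DIC
At pH 7.08: [H⁺]/K1 = 10^-0.63 = 0.23442, K2/[H⁺] = 10^-3.34 = 0.00045709
α₁ = 1/(1 + 0.23442 + 0.00045709) = 1/1.2349 = 0.8098; α₂ = α₁·K2/[H⁺] = 0.0003701
α₁ + 2α₂ = 0.8105
DIC = CA / (α₁ + 2α₂) = 3.06 / 0.8105 = 3.78 mmol/L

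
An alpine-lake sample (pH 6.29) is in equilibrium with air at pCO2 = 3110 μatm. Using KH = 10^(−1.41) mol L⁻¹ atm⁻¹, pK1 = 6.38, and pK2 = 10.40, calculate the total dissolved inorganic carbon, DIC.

[CO2*] = KH · pCO2 = 10^(−1.41) × 3110×10^-6 = 1.210×10^-4 mol/L
α₀ = 1/(1 + K1/[H⁺] + K1K2/[H⁺]²) = 1/(1 + 10^-0.09 + 10^-4.20) = 0.5516
DIC = [CO2*]/α₀ = 1.210×10^-4 / 0.5516 = 0.219 mmol/L

DIC = 0.219 mmol/L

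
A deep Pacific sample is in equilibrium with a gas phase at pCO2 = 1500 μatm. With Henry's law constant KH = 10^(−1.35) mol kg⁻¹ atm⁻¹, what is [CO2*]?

KH = 10^(−1.35) = 4.467×10^-2 mol kg⁻¹ atm⁻¹
[CO2*] = KH · pCO2 = 4.467×10^-2 × 1500×10^-6 atm = 6.70×10^-5 mol/kg

[CO2*] = 67.0 μmol/kg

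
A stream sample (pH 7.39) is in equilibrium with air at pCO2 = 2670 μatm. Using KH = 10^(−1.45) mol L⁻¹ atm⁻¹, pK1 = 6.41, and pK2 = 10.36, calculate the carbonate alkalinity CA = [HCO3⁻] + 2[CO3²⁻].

CA = 0.907 mmol/L

[CO2*] = KH · pCO2 = 10^(−1.45) × 2670×10^-6 = 9.474×10^-5 mol/L
α₀ = 1/(1 + K1/[H⁺] + K1K2/[H⁺]²) = 1/(1 + 10^+0.98 + 10^-1.99) = 0.09470
DIC = [CO2*]/α₀ = 9.474×10^-5 / 0.09470 = 1.000 mmol/L
CA = (α₁ + 2α₂)·DIC = (0.9043 + 2×0.0009690) × 1.000 = 0.907 mmol/L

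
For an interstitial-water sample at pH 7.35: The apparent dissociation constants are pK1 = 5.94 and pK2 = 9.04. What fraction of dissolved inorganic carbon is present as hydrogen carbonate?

α₁ = 1 / (1 + [H⁺]/K1 + K2/[H⁺]) = 1 / (1 + 10^-1.41 + 10^-1.69)
   = 1 / (1 + 0.038905 + 0.020417) = 1/1.0593 = 0.9440

α₁ = 0.944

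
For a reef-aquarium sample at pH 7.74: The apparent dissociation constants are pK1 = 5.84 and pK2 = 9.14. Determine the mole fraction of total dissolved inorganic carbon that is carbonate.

α₂ = 0.0378

α₂ = 1 / (1 + [H⁺]/K2 + [H⁺]²/(K1K2)) = 1 / (1 + 10^+1.40 + 10^-0.50)
   = 1 / (1 + 25.119 + 0.31623) = 1/26.435 = 0.03783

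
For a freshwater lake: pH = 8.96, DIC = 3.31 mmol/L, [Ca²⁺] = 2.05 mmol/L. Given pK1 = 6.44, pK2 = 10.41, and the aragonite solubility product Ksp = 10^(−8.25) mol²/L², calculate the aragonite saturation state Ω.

α₂ = 1 / (1 + [H⁺]/K2 + [H⁺]²/(K1K2)) = 1 / (1 + 10^+1.45 + 10^-1.07)
   = 1 / (1 + 28.184 + 0.085114) = 1/29.269 = 0.03417
[CO3²⁻] = α₂ × DIC = 0.03417 × 3.31 = 0.1131 mmol/L
Ksp = 10^(−8.25) = 5.623×10^-9
Ω = [Ca²⁺][CO3²⁻]/Ksp = (2.05×10^-3)(1.131×10^-4) / 5.623×10^-9 = 41.2

Ω = 41.2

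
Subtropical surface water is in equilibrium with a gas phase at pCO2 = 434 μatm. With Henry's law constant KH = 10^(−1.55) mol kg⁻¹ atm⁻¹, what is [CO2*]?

KH = 10^(−1.55) = 2.818×10^-2 mol kg⁻¹ atm⁻¹
[CO2*] = KH · pCO2 = 2.818×10^-2 × 434×10^-6 atm = 1.22×10^-5 mol/kg

[CO2*] = 12.2 μmol/kg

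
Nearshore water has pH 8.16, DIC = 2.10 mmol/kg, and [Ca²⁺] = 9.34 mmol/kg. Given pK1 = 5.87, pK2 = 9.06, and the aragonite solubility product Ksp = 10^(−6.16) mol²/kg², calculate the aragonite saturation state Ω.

α₂ = 1 / (1 + [H⁺]/K2 + [H⁺]²/(K1K2)) = 1 / (1 + 10^+0.90 + 10^-1.39)
   = 1 / (1 + 7.9433 + 0.040738) = 1/8.9840 = 0.1113
[CO3²⁻] = α₂ × DIC = 0.1113 × 2.10 = 0.2337 mmol/kg
Ksp = 10^(−6.16) = 6.918×10^-7
Ω = [Ca²⁺][CO3²⁻]/Ksp = (9.34×10^-3)(2.337×10^-4) / 6.918×10^-7 = 3.16

Ω = 3.16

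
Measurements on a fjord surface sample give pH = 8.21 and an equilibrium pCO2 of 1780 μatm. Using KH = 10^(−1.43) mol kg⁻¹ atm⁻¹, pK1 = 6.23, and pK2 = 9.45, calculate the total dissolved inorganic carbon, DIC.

DIC = 6.75 mmol/kg

[CO2*] = KH · pCO2 = 10^(−1.43) × 1780×10^-6 = 6.613×10^-5 mol/kg
α₀ = 1/(1 + K1/[H⁺] + K1K2/[H⁺]²) = 1/(1 + 10^+1.98 + 10^+0.74) = 0.009804
DIC = [CO2*]/α₀ = 6.613×10^-5 / 0.009804 = 6.75 mmol/kg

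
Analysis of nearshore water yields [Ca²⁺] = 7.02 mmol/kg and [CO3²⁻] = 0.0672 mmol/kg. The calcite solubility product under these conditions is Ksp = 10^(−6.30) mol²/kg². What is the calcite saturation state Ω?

Ω = 0.941

Ksp = 10^(−6.30) = 5.012×10^-7
Ω = [Ca²⁺][CO3²⁻]/Ksp = (7.02×10^-3)(0.0672×10^-3) / 5.012×10^-7 = 0.941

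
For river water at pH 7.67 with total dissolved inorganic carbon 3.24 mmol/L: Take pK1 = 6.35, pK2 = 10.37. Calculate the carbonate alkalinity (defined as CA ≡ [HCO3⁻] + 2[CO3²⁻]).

CA = 3.10 mmol/L

CA = [HCO3⁻] + 2[CO3²⁻] = (α₁ + 2α₂)·DIC
At pH 7.67: [H⁺]/K1 = 10^-1.32 = 0.047863, K2/[H⁺] = 10^-2.70 = 0.0019953
α₁ = 1/(1 + 0.047863 + 0.0019953) = 1/1.0499 = 0.9525; α₂ = α₁·K2/[H⁺] = 0.001901
α₁ + 2α₂ = 0.9563
CA = 0.9563 × 3.24 = 3.10 mmol/L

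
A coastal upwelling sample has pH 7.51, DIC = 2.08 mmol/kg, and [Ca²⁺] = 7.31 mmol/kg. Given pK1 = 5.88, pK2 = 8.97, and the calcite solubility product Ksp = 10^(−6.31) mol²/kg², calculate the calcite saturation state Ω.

Ω = 1.02

α₂ = 1 / (1 + [H⁺]/K2 + [H⁺]²/(K1K2)) = 1 / (1 + 10^+1.46 + 10^-0.17)
   = 1 / (1 + 28.840 + 0.67608) = 1/30.516 = 0.03277
[CO3²⁻] = α₂ × DIC = 0.03277 × 2.08 = 0.06816 mmol/kg
Ksp = 10^(−6.31) = 4.898×10^-7
Ω = [Ca²⁺][CO3²⁻]/Ksp = (7.31×10^-3)(6.816×10^-5) / 4.898×10^-7 = 1.02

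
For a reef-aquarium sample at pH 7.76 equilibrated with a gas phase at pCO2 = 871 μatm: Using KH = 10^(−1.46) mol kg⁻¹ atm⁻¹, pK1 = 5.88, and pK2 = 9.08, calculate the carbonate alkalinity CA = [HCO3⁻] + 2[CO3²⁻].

[CO2*] = KH · pCO2 = 10^(−1.46) × 871×10^-6 = 3.020×10^-5 mol/kg
α₀ = 1/(1 + K1/[H⁺] + K1K2/[H⁺]²) = 1/(1 + 10^+1.88 + 10^+0.56) = 0.01242
DIC = [CO2*]/α₀ = 3.020×10^-5 / 0.01242 = 2.431 mmol/kg
CA = (α₁ + 2α₂)·DIC = (0.9425 + 2×0.04511) × 2.431 = 2.51 mmol/kg

CA = 2.51 mmol/kg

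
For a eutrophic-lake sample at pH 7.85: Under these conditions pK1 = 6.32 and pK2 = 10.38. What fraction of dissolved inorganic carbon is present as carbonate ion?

α₂ = 1 / (1 + [H⁺]/K2 + [H⁺]²/(K1K2)) = 1 / (1 + 10^+2.53 + 10^+1.00)
   = 1 / (1 + 338.84 + 10.000) = 1/349.84 = 0.002858

α₂ = 0.00286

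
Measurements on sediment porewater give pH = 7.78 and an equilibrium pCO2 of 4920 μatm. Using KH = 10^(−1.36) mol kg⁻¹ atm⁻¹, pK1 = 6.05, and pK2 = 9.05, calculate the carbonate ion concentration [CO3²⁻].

[CO2*] = KH · pCO2 = 10^(−1.36) × 4920×10^-6 = 2.148×10^-4 mol/kg
α₀ = 1/(1 + K1/[H⁺] + K1K2/[H⁺]²) = 1/(1 + 10^+1.73 + 10^+0.46) = 0.01736
DIC = [CO2*]/α₀ = 2.148×10^-4 / 0.01736 = 12.37 mmol/kg
[CO3²⁻] = α₂·DIC; α₂ = 0.05008, so [CO3²⁻] = 0.05008 × 12.37 = 0.619 mmol/kg

[CO3²⁻] = 0.619 mmol/kg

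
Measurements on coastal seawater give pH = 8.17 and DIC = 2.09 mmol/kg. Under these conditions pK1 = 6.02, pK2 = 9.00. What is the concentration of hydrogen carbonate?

α₁ = 1 / (1 + [H⁺]/K1 + K2/[H⁺]) = 1 / (1 + 10^-2.15 + 10^-0.83)
   = 1 / (1 + 0.0070795 + 0.14791) = 1/1.1550 = 0.8658
[HCO3⁻] = α₁ × DIC = 0.8658 × 2.09 = 1.81 mmol/kg

[HCO3⁻] = 1.81 mmol/kg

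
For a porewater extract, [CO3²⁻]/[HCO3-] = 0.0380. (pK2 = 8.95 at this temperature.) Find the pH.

From K2 = [H⁺][CO3²⁻]/[HCO3-]:  pH = pK2 + log₁₀([CO3²⁻]/[HCO3-])
log₁₀(0.0380) = -1.420
pH = 8.95 + (-1.420) = 7.53

pH = 7.53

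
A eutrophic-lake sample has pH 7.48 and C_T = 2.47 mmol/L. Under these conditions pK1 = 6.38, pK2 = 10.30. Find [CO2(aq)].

[CO2*] = 0.182 mmol/L

α₀ = 1 / (1 + K1/[H⁺] + K1K2/[H⁺]²) = 1 / (1 + 10^+1.10 + 10^-1.72)
   = 1 / (1 + 12.589 + 0.019055) = 1/13.608 = 0.07348
[CO2*] = α₀ × DIC = 0.07348 × 2.47 = 0.182 mmol/L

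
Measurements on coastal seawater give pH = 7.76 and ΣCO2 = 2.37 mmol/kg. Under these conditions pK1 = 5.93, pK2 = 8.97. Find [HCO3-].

α₁ = 1 / (1 + [H⁺]/K1 + K2/[H⁺]) = 1 / (1 + 10^-1.83 + 10^-1.21)
   = 1 / (1 + 0.014791 + 0.061660) = 1/1.0765 = 0.9290
[HCO3⁻] = α₁ × DIC = 0.9290 × 2.37 = 2.20 mmol/kg

[HCO3⁻] = 2.20 mmol/kg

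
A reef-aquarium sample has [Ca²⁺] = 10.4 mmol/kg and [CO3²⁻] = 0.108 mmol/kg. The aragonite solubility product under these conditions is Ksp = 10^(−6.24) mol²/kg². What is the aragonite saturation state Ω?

Ω = 1.95

Ksp = 10^(−6.24) = 5.754×10^-7
Ω = [Ca²⁺][CO3²⁻]/Ksp = (10.4×10^-3)(0.108×10^-3) / 5.754×10^-7 = 1.95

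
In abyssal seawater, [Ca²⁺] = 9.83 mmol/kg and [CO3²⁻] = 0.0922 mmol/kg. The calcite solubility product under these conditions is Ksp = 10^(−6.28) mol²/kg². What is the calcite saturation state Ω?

Ksp = 10^(−6.28) = 5.248×10^-7
Ω = [Ca²⁺][CO3²⁻]/Ksp = (9.83×10^-3)(0.0922×10^-3) / 5.248×10^-7 = 1.73

Ω = 1.73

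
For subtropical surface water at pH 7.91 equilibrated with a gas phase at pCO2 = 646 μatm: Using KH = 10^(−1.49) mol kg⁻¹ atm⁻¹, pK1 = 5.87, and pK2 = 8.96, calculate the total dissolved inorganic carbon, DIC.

[CO2*] = KH · pCO2 = 10^(−1.49) × 646×10^-6 = 2.090×10^-5 mol/kg
α₀ = 1/(1 + K1/[H⁺] + K1K2/[H⁺]²) = 1/(1 + 10^+2.04 + 10^+0.99) = 0.008304
DIC = [CO2*]/α₀ = 2.090×10^-5 / 0.008304 = 2.52 mmol/kg

DIC = 2.52 mmol/kg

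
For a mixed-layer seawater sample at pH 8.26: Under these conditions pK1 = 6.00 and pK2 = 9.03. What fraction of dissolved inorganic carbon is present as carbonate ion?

α₂ = 0.144

α₂ = 1 / (1 + [H⁺]/K2 + [H⁺]²/(K1K2)) = 1 / (1 + 10^+0.77 + 10^-1.49)
   = 1 / (1 + 5.8884 + 0.032359) = 1/6.9208 = 0.1445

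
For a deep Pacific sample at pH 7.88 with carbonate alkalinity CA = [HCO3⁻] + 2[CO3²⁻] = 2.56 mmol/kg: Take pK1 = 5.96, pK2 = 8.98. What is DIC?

CA = [HCO3⁻] + 2[CO3²⁻] = (α₁ + 2α₂)·DIC
At pH 7.88: [H⁺]/K1 = 10^-1.92 = 0.012023, K2/[H⁺] = 10^-1.10 = 0.079433
α₁ = 1/(1 + 0.012023 + 0.079433) = 1/1.0915 = 0.9162; α₂ = α₁·K2/[H⁺] = 0.07278
α₁ + 2α₂ = 1.0618
DIC = CA / (α₁ + 2α₂) = 2.56 / 1.0618 = 2.41 mmol/kg

DIC = 2.41 mmol/kg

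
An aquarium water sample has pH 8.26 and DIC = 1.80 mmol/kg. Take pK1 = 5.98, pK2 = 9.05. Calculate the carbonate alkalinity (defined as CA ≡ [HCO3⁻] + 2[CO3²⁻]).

CA = 2.04 mmol/kg

CA = [HCO3⁻] + 2[CO3²⁻] = (α₁ + 2α₂)·DIC
At pH 8.26: [H⁺]/K1 = 10^-2.28 = 0.0052481, K2/[H⁺] = 10^-0.79 = 0.16218
α₁ = 1/(1 + 0.0052481 + 0.16218) = 1/1.1674 = 0.8566; α₂ = α₁·K2/[H⁺] = 0.1389
α₁ + 2α₂ = 1.1344
CA = 1.1344 × 1.80 = 2.04 mmol/kg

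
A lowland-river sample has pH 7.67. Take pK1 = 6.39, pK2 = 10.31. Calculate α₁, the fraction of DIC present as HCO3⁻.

α₁ = 0.948

α₁ = 1 / (1 + [H⁺]/K1 + K2/[H⁺]) = 1 / (1 + 10^-1.28 + 10^-2.64)
   = 1 / (1 + 0.052481 + 0.0022909) = 1/1.0548 = 0.9481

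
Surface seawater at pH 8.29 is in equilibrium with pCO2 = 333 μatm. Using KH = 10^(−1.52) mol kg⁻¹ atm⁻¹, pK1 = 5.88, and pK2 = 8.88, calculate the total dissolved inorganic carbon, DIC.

[CO2*] = KH · pCO2 = 10^(−1.52) × 333×10^-6 = 1.006×10^-5 mol/kg
α₀ = 1/(1 + K1/[H⁺] + K1K2/[H⁺]²) = 1/(1 + 10^+2.41 + 10^+1.82) = 0.003085
DIC = [CO2*]/α₀ = 1.006×10^-5 / 0.003085 = 3.26 mmol/kg

DIC = 3.26 mmol/kg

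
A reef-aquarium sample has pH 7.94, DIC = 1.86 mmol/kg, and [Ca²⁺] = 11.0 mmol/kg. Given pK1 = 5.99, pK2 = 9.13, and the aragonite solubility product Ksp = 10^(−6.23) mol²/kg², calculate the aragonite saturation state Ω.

α₂ = 1 / (1 + [H⁺]/K2 + [H⁺]²/(K1K2)) = 1 / (1 + 10^+1.19 + 10^-0.76)
   = 1 / (1 + 15.488 + 0.17378) = 1/16.662 = 0.06002
[CO3²⁻] = α₂ × DIC = 0.06002 × 1.86 = 0.1116 mmol/kg
Ksp = 10^(−6.23) = 5.888×10^-7
Ω = [Ca²⁺][CO3²⁻]/Ksp = (11.0×10^-3)(1.116×10^-4) / 5.888×10^-7 = 2.09

Ω = 2.09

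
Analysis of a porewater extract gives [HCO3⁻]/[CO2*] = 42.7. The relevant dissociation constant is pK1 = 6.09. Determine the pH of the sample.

From K1 = [H⁺][HCO3⁻]/[CO2*]:  pH = pK1 + log₁₀([HCO3⁻]/[CO2*])
log₁₀(42.7) = +1.630
pH = 6.09 + (+1.630) = 7.72

pH = 7.72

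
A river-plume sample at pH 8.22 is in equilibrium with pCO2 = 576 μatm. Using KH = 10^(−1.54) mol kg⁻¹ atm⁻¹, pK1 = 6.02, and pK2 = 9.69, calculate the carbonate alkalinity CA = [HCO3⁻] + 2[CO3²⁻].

CA = 2.81 mmol/kg

[CO2*] = KH · pCO2 = 10^(−1.54) × 576×10^-6 = 1.661×10^-5 mol/kg
α₀ = 1/(1 + K1/[H⁺] + K1K2/[H⁺]²) = 1/(1 + 10^+2.20 + 10^+0.73) = 0.006066
DIC = [CO2*]/α₀ = 1.661×10^-5 / 0.006066 = 2.739 mmol/kg
CA = (α₁ + 2α₂)·DIC = (0.9614 + 2×0.03258) × 2.739 = 2.81 mmol/kg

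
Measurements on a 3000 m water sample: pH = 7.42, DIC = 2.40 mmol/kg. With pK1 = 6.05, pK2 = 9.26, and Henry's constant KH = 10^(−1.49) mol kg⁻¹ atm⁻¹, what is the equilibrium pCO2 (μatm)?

pCO2 = 2990 μatm

α₀ = 1 / (1 + K1/[H⁺] + K1K2/[H⁺]²) = 1 / (1 + 10^+1.37 + 10^-0.47)
   = 1 / (1 + 23.442 + 0.33884) = 1/24.781 = 0.04035
[CO2*] = α₀ × DIC = 0.04035 × 2.40 = 0.09685 mmol/kg
pCO2 = [CO2*]/KH = 9.685×10^-5 / 3.236×10^-2 = 2990 μatm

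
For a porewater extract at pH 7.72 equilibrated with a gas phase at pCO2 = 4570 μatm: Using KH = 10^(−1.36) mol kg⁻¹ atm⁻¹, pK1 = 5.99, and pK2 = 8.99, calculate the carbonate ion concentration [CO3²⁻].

[CO3²⁻] = 0.575 mmol/kg

[CO2*] = KH · pCO2 = 10^(−1.36) × 4570×10^-6 = 1.995×10^-4 mol/kg
α₀ = 1/(1 + K1/[H⁺] + K1K2/[H⁺]²) = 1/(1 + 10^+1.73 + 10^+0.46) = 0.01736
DIC = [CO2*]/α₀ = 1.995×10^-4 / 0.01736 = 11.49 mmol/kg
[CO3²⁻] = α₂·DIC; α₂ = 0.05008, so [CO3²⁻] = 0.05008 × 11.49 = 0.575 mmol/kg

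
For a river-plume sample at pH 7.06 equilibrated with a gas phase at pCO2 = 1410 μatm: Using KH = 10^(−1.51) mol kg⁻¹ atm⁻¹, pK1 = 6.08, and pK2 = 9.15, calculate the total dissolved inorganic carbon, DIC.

[CO2*] = KH · pCO2 = 10^(−1.51) × 1410×10^-6 = 4.357×10^-5 mol/kg
α₀ = 1/(1 + K1/[H⁺] + K1K2/[H⁺]²) = 1/(1 + 10^+0.98 + 10^-1.11) = 0.09410
DIC = [CO2*]/α₀ = 4.357×10^-5 / 0.09410 = 0.463 mmol/kg

DIC = 0.463 mmol/kg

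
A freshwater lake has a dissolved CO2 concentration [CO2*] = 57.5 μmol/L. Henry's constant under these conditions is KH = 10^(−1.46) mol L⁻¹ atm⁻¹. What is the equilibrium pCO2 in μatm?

KH = 10^(−1.46) = 3.467×10^-2 mol L⁻¹ atm⁻¹
pCO2 = [CO2*]/KH = 57.5×10^-6 / 3.467×10^-2 = 1.66×10^-3 atm = 1660 μatm

pCO2 = 1660 μatm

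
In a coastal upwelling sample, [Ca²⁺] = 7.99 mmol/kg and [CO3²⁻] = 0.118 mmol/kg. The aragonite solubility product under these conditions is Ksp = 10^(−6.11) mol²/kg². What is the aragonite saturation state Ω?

Ksp = 10^(−6.11) = 7.762×10^-7
Ω = [Ca²⁺][CO3²⁻]/Ksp = (7.99×10^-3)(0.118×10^-3) / 7.762×10^-7 = 1.21

Ω = 1.21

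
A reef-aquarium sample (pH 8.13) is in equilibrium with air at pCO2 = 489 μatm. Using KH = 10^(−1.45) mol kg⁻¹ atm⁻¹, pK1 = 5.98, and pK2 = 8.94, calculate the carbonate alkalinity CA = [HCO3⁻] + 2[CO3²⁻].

[CO2*] = KH · pCO2 = 10^(−1.45) × 489×10^-6 = 1.735×10^-5 mol/kg
α₀ = 1/(1 + K1/[H⁺] + K1K2/[H⁺]²) = 1/(1 + 10^+2.15 + 10^+1.34) = 0.006093
DIC = [CO2*]/α₀ = 1.735×10^-5 / 0.006093 = 2.848 mmol/kg
CA = (α₁ + 2α₂)·DIC = (0.8606 + 2×0.1333) × 2.848 = 3.21 mmol/kg

CA = 3.21 mmol/kg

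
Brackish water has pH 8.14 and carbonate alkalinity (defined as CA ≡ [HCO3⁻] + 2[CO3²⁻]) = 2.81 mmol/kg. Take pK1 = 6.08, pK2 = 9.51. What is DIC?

CA = [HCO3⁻] + 2[CO3²⁻] = (α₁ + 2α₂)·DIC
At pH 8.14: [H⁺]/K1 = 10^-2.06 = 0.0087096, K2/[H⁺] = 10^-1.37 = 0.042658
α₁ = 1/(1 + 0.0087096 + 0.042658) = 1/1.0514 = 0.9511; α₂ = α₁·K2/[H⁺] = 0.04057
α₁ + 2α₂ = 1.0323
DIC = CA / (α₁ + 2α₂) = 2.81 / 1.0323 = 2.72 mmol/kg

DIC = 2.72 mmol/kg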